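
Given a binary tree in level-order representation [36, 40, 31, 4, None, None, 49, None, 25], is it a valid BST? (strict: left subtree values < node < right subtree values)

Level-order array: [36, 40, 31, 4, None, None, 49, None, 25]
Validate using subtree bounds (lo, hi): at each node, require lo < value < hi,
then recurse left with hi=value and right with lo=value.
Preorder trace (stopping at first violation):
  at node 36 with bounds (-inf, +inf): OK
  at node 40 with bounds (-inf, 36): VIOLATION
Node 40 violates its bound: not (-inf < 40 < 36).
Result: Not a valid BST


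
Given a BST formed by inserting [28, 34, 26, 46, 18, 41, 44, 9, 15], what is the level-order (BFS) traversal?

Tree insertion order: [28, 34, 26, 46, 18, 41, 44, 9, 15]
Tree (level-order array): [28, 26, 34, 18, None, None, 46, 9, None, 41, None, None, 15, None, 44]
BFS from the root, enqueuing left then right child of each popped node:
  queue [28] -> pop 28, enqueue [26, 34], visited so far: [28]
  queue [26, 34] -> pop 26, enqueue [18], visited so far: [28, 26]
  queue [34, 18] -> pop 34, enqueue [46], visited so far: [28, 26, 34]
  queue [18, 46] -> pop 18, enqueue [9], visited so far: [28, 26, 34, 18]
  queue [46, 9] -> pop 46, enqueue [41], visited so far: [28, 26, 34, 18, 46]
  queue [9, 41] -> pop 9, enqueue [15], visited so far: [28, 26, 34, 18, 46, 9]
  queue [41, 15] -> pop 41, enqueue [44], visited so far: [28, 26, 34, 18, 46, 9, 41]
  queue [15, 44] -> pop 15, enqueue [none], visited so far: [28, 26, 34, 18, 46, 9, 41, 15]
  queue [44] -> pop 44, enqueue [none], visited so far: [28, 26, 34, 18, 46, 9, 41, 15, 44]
Result: [28, 26, 34, 18, 46, 9, 41, 15, 44]


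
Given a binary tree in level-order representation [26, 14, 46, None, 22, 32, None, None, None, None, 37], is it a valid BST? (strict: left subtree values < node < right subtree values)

Level-order array: [26, 14, 46, None, 22, 32, None, None, None, None, 37]
Validate using subtree bounds (lo, hi): at each node, require lo < value < hi,
then recurse left with hi=value and right with lo=value.
Preorder trace (stopping at first violation):
  at node 26 with bounds (-inf, +inf): OK
  at node 14 with bounds (-inf, 26): OK
  at node 22 with bounds (14, 26): OK
  at node 46 with bounds (26, +inf): OK
  at node 32 with bounds (26, 46): OK
  at node 37 with bounds (32, 46): OK
No violation found at any node.
Result: Valid BST


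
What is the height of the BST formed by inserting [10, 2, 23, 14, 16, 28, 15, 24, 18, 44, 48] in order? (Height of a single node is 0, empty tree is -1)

Insertion order: [10, 2, 23, 14, 16, 28, 15, 24, 18, 44, 48]
Tree (level-order array): [10, 2, 23, None, None, 14, 28, None, 16, 24, 44, 15, 18, None, None, None, 48]
Compute height bottom-up (empty subtree = -1):
  height(2) = 1 + max(-1, -1) = 0
  height(15) = 1 + max(-1, -1) = 0
  height(18) = 1 + max(-1, -1) = 0
  height(16) = 1 + max(0, 0) = 1
  height(14) = 1 + max(-1, 1) = 2
  height(24) = 1 + max(-1, -1) = 0
  height(48) = 1 + max(-1, -1) = 0
  height(44) = 1 + max(-1, 0) = 1
  height(28) = 1 + max(0, 1) = 2
  height(23) = 1 + max(2, 2) = 3
  height(10) = 1 + max(0, 3) = 4
Height = 4


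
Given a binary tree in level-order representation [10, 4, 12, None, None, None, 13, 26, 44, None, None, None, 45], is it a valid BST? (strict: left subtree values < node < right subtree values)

Level-order array: [10, 4, 12, None, None, None, 13, 26, 44, None, None, None, 45]
Validate using subtree bounds (lo, hi): at each node, require lo < value < hi,
then recurse left with hi=value and right with lo=value.
Preorder trace (stopping at first violation):
  at node 10 with bounds (-inf, +inf): OK
  at node 4 with bounds (-inf, 10): OK
  at node 12 with bounds (10, +inf): OK
  at node 13 with bounds (12, +inf): OK
  at node 26 with bounds (12, 13): VIOLATION
Node 26 violates its bound: not (12 < 26 < 13).
Result: Not a valid BST


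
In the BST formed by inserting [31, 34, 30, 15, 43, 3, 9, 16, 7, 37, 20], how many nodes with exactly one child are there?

Tree built from: [31, 34, 30, 15, 43, 3, 9, 16, 7, 37, 20]
Tree (level-order array): [31, 30, 34, 15, None, None, 43, 3, 16, 37, None, None, 9, None, 20, None, None, 7]
Rule: These are nodes with exactly 1 non-null child.
Per-node child counts:
  node 31: 2 child(ren)
  node 30: 1 child(ren)
  node 15: 2 child(ren)
  node 3: 1 child(ren)
  node 9: 1 child(ren)
  node 7: 0 child(ren)
  node 16: 1 child(ren)
  node 20: 0 child(ren)
  node 34: 1 child(ren)
  node 43: 1 child(ren)
  node 37: 0 child(ren)
Matching nodes: [30, 3, 9, 16, 34, 43]
Count of nodes with exactly one child: 6


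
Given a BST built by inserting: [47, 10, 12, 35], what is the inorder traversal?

Tree insertion order: [47, 10, 12, 35]
Tree (level-order array): [47, 10, None, None, 12, None, 35]
Inorder traversal: [10, 12, 35, 47]


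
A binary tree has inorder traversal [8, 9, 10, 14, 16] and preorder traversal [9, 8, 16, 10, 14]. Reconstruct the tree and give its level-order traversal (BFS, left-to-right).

Inorder:  [8, 9, 10, 14, 16]
Preorder: [9, 8, 16, 10, 14]
Algorithm: preorder visits root first, so consume preorder in order;
for each root, split the current inorder slice at that value into
left-subtree inorder and right-subtree inorder, then recurse.
Recursive splits:
  root=9; inorder splits into left=[8], right=[10, 14, 16]
  root=8; inorder splits into left=[], right=[]
  root=16; inorder splits into left=[10, 14], right=[]
  root=10; inorder splits into left=[], right=[14]
  root=14; inorder splits into left=[], right=[]
Reconstructed level-order: [9, 8, 16, 10, 14]


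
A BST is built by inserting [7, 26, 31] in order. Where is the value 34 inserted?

Starting tree (level order): [7, None, 26, None, 31]
Insertion path: 7 -> 26 -> 31
Result: insert 34 as right child of 31
Final tree (level order): [7, None, 26, None, 31, None, 34]


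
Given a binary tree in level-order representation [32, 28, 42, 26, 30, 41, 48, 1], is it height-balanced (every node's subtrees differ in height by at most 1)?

Tree (level-order array): [32, 28, 42, 26, 30, 41, 48, 1]
Definition: a tree is height-balanced if, at every node, |h(left) - h(right)| <= 1 (empty subtree has height -1).
Bottom-up per-node check:
  node 1: h_left=-1, h_right=-1, diff=0 [OK], height=0
  node 26: h_left=0, h_right=-1, diff=1 [OK], height=1
  node 30: h_left=-1, h_right=-1, diff=0 [OK], height=0
  node 28: h_left=1, h_right=0, diff=1 [OK], height=2
  node 41: h_left=-1, h_right=-1, diff=0 [OK], height=0
  node 48: h_left=-1, h_right=-1, diff=0 [OK], height=0
  node 42: h_left=0, h_right=0, diff=0 [OK], height=1
  node 32: h_left=2, h_right=1, diff=1 [OK], height=3
All nodes satisfy the balance condition.
Result: Balanced


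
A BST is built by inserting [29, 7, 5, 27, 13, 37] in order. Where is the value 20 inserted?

Starting tree (level order): [29, 7, 37, 5, 27, None, None, None, None, 13]
Insertion path: 29 -> 7 -> 27 -> 13
Result: insert 20 as right child of 13
Final tree (level order): [29, 7, 37, 5, 27, None, None, None, None, 13, None, None, 20]


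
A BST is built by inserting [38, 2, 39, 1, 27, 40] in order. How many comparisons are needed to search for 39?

Search path for 39: 38 -> 39
Found: True
Comparisons: 2


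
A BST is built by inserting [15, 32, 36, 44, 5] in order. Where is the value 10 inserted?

Starting tree (level order): [15, 5, 32, None, None, None, 36, None, 44]
Insertion path: 15 -> 5
Result: insert 10 as right child of 5
Final tree (level order): [15, 5, 32, None, 10, None, 36, None, None, None, 44]


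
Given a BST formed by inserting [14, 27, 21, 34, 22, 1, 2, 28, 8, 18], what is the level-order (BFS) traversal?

Tree insertion order: [14, 27, 21, 34, 22, 1, 2, 28, 8, 18]
Tree (level-order array): [14, 1, 27, None, 2, 21, 34, None, 8, 18, 22, 28]
BFS from the root, enqueuing left then right child of each popped node:
  queue [14] -> pop 14, enqueue [1, 27], visited so far: [14]
  queue [1, 27] -> pop 1, enqueue [2], visited so far: [14, 1]
  queue [27, 2] -> pop 27, enqueue [21, 34], visited so far: [14, 1, 27]
  queue [2, 21, 34] -> pop 2, enqueue [8], visited so far: [14, 1, 27, 2]
  queue [21, 34, 8] -> pop 21, enqueue [18, 22], visited so far: [14, 1, 27, 2, 21]
  queue [34, 8, 18, 22] -> pop 34, enqueue [28], visited so far: [14, 1, 27, 2, 21, 34]
  queue [8, 18, 22, 28] -> pop 8, enqueue [none], visited so far: [14, 1, 27, 2, 21, 34, 8]
  queue [18, 22, 28] -> pop 18, enqueue [none], visited so far: [14, 1, 27, 2, 21, 34, 8, 18]
  queue [22, 28] -> pop 22, enqueue [none], visited so far: [14, 1, 27, 2, 21, 34, 8, 18, 22]
  queue [28] -> pop 28, enqueue [none], visited so far: [14, 1, 27, 2, 21, 34, 8, 18, 22, 28]
Result: [14, 1, 27, 2, 21, 34, 8, 18, 22, 28]


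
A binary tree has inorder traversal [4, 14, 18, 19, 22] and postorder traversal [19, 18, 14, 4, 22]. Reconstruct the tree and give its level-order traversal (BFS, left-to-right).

Inorder:   [4, 14, 18, 19, 22]
Postorder: [19, 18, 14, 4, 22]
Algorithm: postorder visits root last, so walk postorder right-to-left;
each value is the root of the current inorder slice — split it at that
value, recurse on the right subtree first, then the left.
Recursive splits:
  root=22; inorder splits into left=[4, 14, 18, 19], right=[]
  root=4; inorder splits into left=[], right=[14, 18, 19]
  root=14; inorder splits into left=[], right=[18, 19]
  root=18; inorder splits into left=[], right=[19]
  root=19; inorder splits into left=[], right=[]
Reconstructed level-order: [22, 4, 14, 18, 19]


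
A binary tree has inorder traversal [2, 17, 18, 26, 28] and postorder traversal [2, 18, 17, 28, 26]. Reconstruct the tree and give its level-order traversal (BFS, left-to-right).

Inorder:   [2, 17, 18, 26, 28]
Postorder: [2, 18, 17, 28, 26]
Algorithm: postorder visits root last, so walk postorder right-to-left;
each value is the root of the current inorder slice — split it at that
value, recurse on the right subtree first, then the left.
Recursive splits:
  root=26; inorder splits into left=[2, 17, 18], right=[28]
  root=28; inorder splits into left=[], right=[]
  root=17; inorder splits into left=[2], right=[18]
  root=18; inorder splits into left=[], right=[]
  root=2; inorder splits into left=[], right=[]
Reconstructed level-order: [26, 17, 28, 2, 18]


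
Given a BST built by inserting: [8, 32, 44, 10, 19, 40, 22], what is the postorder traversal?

Tree insertion order: [8, 32, 44, 10, 19, 40, 22]
Tree (level-order array): [8, None, 32, 10, 44, None, 19, 40, None, None, 22]
Postorder traversal: [22, 19, 10, 40, 44, 32, 8]


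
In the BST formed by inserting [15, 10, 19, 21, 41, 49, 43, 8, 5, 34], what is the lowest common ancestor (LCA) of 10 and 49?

Tree insertion order: [15, 10, 19, 21, 41, 49, 43, 8, 5, 34]
Tree (level-order array): [15, 10, 19, 8, None, None, 21, 5, None, None, 41, None, None, 34, 49, None, None, 43]
In a BST, the LCA of p=10, q=49 is the first node v on the
root-to-leaf path with p <= v <= q (go left if both < v, right if both > v).
Walk from root:
  at 15: 10 <= 15 <= 49, this is the LCA
LCA = 15


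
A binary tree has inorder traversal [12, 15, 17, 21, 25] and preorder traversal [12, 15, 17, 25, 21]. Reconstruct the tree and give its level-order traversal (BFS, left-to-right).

Inorder:  [12, 15, 17, 21, 25]
Preorder: [12, 15, 17, 25, 21]
Algorithm: preorder visits root first, so consume preorder in order;
for each root, split the current inorder slice at that value into
left-subtree inorder and right-subtree inorder, then recurse.
Recursive splits:
  root=12; inorder splits into left=[], right=[15, 17, 21, 25]
  root=15; inorder splits into left=[], right=[17, 21, 25]
  root=17; inorder splits into left=[], right=[21, 25]
  root=25; inorder splits into left=[21], right=[]
  root=21; inorder splits into left=[], right=[]
Reconstructed level-order: [12, 15, 17, 25, 21]


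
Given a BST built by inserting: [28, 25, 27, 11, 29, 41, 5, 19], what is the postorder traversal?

Tree insertion order: [28, 25, 27, 11, 29, 41, 5, 19]
Tree (level-order array): [28, 25, 29, 11, 27, None, 41, 5, 19]
Postorder traversal: [5, 19, 11, 27, 25, 41, 29, 28]


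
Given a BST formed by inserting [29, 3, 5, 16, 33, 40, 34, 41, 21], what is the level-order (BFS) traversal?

Tree insertion order: [29, 3, 5, 16, 33, 40, 34, 41, 21]
Tree (level-order array): [29, 3, 33, None, 5, None, 40, None, 16, 34, 41, None, 21]
BFS from the root, enqueuing left then right child of each popped node:
  queue [29] -> pop 29, enqueue [3, 33], visited so far: [29]
  queue [3, 33] -> pop 3, enqueue [5], visited so far: [29, 3]
  queue [33, 5] -> pop 33, enqueue [40], visited so far: [29, 3, 33]
  queue [5, 40] -> pop 5, enqueue [16], visited so far: [29, 3, 33, 5]
  queue [40, 16] -> pop 40, enqueue [34, 41], visited so far: [29, 3, 33, 5, 40]
  queue [16, 34, 41] -> pop 16, enqueue [21], visited so far: [29, 3, 33, 5, 40, 16]
  queue [34, 41, 21] -> pop 34, enqueue [none], visited so far: [29, 3, 33, 5, 40, 16, 34]
  queue [41, 21] -> pop 41, enqueue [none], visited so far: [29, 3, 33, 5, 40, 16, 34, 41]
  queue [21] -> pop 21, enqueue [none], visited so far: [29, 3, 33, 5, 40, 16, 34, 41, 21]
Result: [29, 3, 33, 5, 40, 16, 34, 41, 21]


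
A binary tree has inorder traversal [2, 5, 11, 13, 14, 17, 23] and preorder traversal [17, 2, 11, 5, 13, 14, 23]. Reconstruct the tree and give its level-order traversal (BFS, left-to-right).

Inorder:  [2, 5, 11, 13, 14, 17, 23]
Preorder: [17, 2, 11, 5, 13, 14, 23]
Algorithm: preorder visits root first, so consume preorder in order;
for each root, split the current inorder slice at that value into
left-subtree inorder and right-subtree inorder, then recurse.
Recursive splits:
  root=17; inorder splits into left=[2, 5, 11, 13, 14], right=[23]
  root=2; inorder splits into left=[], right=[5, 11, 13, 14]
  root=11; inorder splits into left=[5], right=[13, 14]
  root=5; inorder splits into left=[], right=[]
  root=13; inorder splits into left=[], right=[14]
  root=14; inorder splits into left=[], right=[]
  root=23; inorder splits into left=[], right=[]
Reconstructed level-order: [17, 2, 23, 11, 5, 13, 14]


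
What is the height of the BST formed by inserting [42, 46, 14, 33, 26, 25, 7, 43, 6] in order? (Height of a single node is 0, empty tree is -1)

Insertion order: [42, 46, 14, 33, 26, 25, 7, 43, 6]
Tree (level-order array): [42, 14, 46, 7, 33, 43, None, 6, None, 26, None, None, None, None, None, 25]
Compute height bottom-up (empty subtree = -1):
  height(6) = 1 + max(-1, -1) = 0
  height(7) = 1 + max(0, -1) = 1
  height(25) = 1 + max(-1, -1) = 0
  height(26) = 1 + max(0, -1) = 1
  height(33) = 1 + max(1, -1) = 2
  height(14) = 1 + max(1, 2) = 3
  height(43) = 1 + max(-1, -1) = 0
  height(46) = 1 + max(0, -1) = 1
  height(42) = 1 + max(3, 1) = 4
Height = 4


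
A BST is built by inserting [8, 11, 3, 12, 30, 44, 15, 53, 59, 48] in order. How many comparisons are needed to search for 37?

Search path for 37: 8 -> 11 -> 12 -> 30 -> 44
Found: False
Comparisons: 5


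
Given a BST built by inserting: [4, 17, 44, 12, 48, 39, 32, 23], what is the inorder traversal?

Tree insertion order: [4, 17, 44, 12, 48, 39, 32, 23]
Tree (level-order array): [4, None, 17, 12, 44, None, None, 39, 48, 32, None, None, None, 23]
Inorder traversal: [4, 12, 17, 23, 32, 39, 44, 48]


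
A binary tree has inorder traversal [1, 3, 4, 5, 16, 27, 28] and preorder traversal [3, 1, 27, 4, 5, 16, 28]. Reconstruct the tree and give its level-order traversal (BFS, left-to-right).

Inorder:  [1, 3, 4, 5, 16, 27, 28]
Preorder: [3, 1, 27, 4, 5, 16, 28]
Algorithm: preorder visits root first, so consume preorder in order;
for each root, split the current inorder slice at that value into
left-subtree inorder and right-subtree inorder, then recurse.
Recursive splits:
  root=3; inorder splits into left=[1], right=[4, 5, 16, 27, 28]
  root=1; inorder splits into left=[], right=[]
  root=27; inorder splits into left=[4, 5, 16], right=[28]
  root=4; inorder splits into left=[], right=[5, 16]
  root=5; inorder splits into left=[], right=[16]
  root=16; inorder splits into left=[], right=[]
  root=28; inorder splits into left=[], right=[]
Reconstructed level-order: [3, 1, 27, 4, 28, 5, 16]


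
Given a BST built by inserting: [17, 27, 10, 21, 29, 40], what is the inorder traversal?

Tree insertion order: [17, 27, 10, 21, 29, 40]
Tree (level-order array): [17, 10, 27, None, None, 21, 29, None, None, None, 40]
Inorder traversal: [10, 17, 21, 27, 29, 40]


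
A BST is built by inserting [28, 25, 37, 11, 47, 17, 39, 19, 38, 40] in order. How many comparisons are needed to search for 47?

Search path for 47: 28 -> 37 -> 47
Found: True
Comparisons: 3


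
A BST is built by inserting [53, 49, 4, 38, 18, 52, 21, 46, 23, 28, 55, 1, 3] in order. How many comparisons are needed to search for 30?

Search path for 30: 53 -> 49 -> 4 -> 38 -> 18 -> 21 -> 23 -> 28
Found: False
Comparisons: 8


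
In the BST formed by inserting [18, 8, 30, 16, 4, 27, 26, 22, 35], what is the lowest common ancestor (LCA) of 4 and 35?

Tree insertion order: [18, 8, 30, 16, 4, 27, 26, 22, 35]
Tree (level-order array): [18, 8, 30, 4, 16, 27, 35, None, None, None, None, 26, None, None, None, 22]
In a BST, the LCA of p=4, q=35 is the first node v on the
root-to-leaf path with p <= v <= q (go left if both < v, right if both > v).
Walk from root:
  at 18: 4 <= 18 <= 35, this is the LCA
LCA = 18


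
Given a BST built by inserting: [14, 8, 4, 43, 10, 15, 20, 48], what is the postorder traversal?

Tree insertion order: [14, 8, 4, 43, 10, 15, 20, 48]
Tree (level-order array): [14, 8, 43, 4, 10, 15, 48, None, None, None, None, None, 20]
Postorder traversal: [4, 10, 8, 20, 15, 48, 43, 14]


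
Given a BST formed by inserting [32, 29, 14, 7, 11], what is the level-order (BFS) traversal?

Tree insertion order: [32, 29, 14, 7, 11]
Tree (level-order array): [32, 29, None, 14, None, 7, None, None, 11]
BFS from the root, enqueuing left then right child of each popped node:
  queue [32] -> pop 32, enqueue [29], visited so far: [32]
  queue [29] -> pop 29, enqueue [14], visited so far: [32, 29]
  queue [14] -> pop 14, enqueue [7], visited so far: [32, 29, 14]
  queue [7] -> pop 7, enqueue [11], visited so far: [32, 29, 14, 7]
  queue [11] -> pop 11, enqueue [none], visited so far: [32, 29, 14, 7, 11]
Result: [32, 29, 14, 7, 11]


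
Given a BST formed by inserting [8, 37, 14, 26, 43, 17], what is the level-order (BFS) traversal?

Tree insertion order: [8, 37, 14, 26, 43, 17]
Tree (level-order array): [8, None, 37, 14, 43, None, 26, None, None, 17]
BFS from the root, enqueuing left then right child of each popped node:
  queue [8] -> pop 8, enqueue [37], visited so far: [8]
  queue [37] -> pop 37, enqueue [14, 43], visited so far: [8, 37]
  queue [14, 43] -> pop 14, enqueue [26], visited so far: [8, 37, 14]
  queue [43, 26] -> pop 43, enqueue [none], visited so far: [8, 37, 14, 43]
  queue [26] -> pop 26, enqueue [17], visited so far: [8, 37, 14, 43, 26]
  queue [17] -> pop 17, enqueue [none], visited so far: [8, 37, 14, 43, 26, 17]
Result: [8, 37, 14, 43, 26, 17]


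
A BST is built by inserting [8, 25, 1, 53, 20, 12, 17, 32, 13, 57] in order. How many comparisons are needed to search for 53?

Search path for 53: 8 -> 25 -> 53
Found: True
Comparisons: 3


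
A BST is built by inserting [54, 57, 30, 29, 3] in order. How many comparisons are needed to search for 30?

Search path for 30: 54 -> 30
Found: True
Comparisons: 2


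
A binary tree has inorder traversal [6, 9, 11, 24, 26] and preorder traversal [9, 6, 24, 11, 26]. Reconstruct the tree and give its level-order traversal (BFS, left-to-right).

Inorder:  [6, 9, 11, 24, 26]
Preorder: [9, 6, 24, 11, 26]
Algorithm: preorder visits root first, so consume preorder in order;
for each root, split the current inorder slice at that value into
left-subtree inorder and right-subtree inorder, then recurse.
Recursive splits:
  root=9; inorder splits into left=[6], right=[11, 24, 26]
  root=6; inorder splits into left=[], right=[]
  root=24; inorder splits into left=[11], right=[26]
  root=11; inorder splits into left=[], right=[]
  root=26; inorder splits into left=[], right=[]
Reconstructed level-order: [9, 6, 24, 11, 26]


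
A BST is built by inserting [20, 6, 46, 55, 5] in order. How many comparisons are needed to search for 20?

Search path for 20: 20
Found: True
Comparisons: 1


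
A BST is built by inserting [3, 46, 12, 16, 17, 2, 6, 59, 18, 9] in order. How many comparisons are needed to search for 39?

Search path for 39: 3 -> 46 -> 12 -> 16 -> 17 -> 18
Found: False
Comparisons: 6


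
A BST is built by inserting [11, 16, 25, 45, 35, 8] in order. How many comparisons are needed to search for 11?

Search path for 11: 11
Found: True
Comparisons: 1


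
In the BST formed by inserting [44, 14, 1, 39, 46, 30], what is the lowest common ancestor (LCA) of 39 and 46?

Tree insertion order: [44, 14, 1, 39, 46, 30]
Tree (level-order array): [44, 14, 46, 1, 39, None, None, None, None, 30]
In a BST, the LCA of p=39, q=46 is the first node v on the
root-to-leaf path with p <= v <= q (go left if both < v, right if both > v).
Walk from root:
  at 44: 39 <= 44 <= 46, this is the LCA
LCA = 44


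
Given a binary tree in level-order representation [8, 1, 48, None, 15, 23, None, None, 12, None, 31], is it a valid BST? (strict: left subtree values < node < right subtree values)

Level-order array: [8, 1, 48, None, 15, 23, None, None, 12, None, 31]
Validate using subtree bounds (lo, hi): at each node, require lo < value < hi,
then recurse left with hi=value and right with lo=value.
Preorder trace (stopping at first violation):
  at node 8 with bounds (-inf, +inf): OK
  at node 1 with bounds (-inf, 8): OK
  at node 15 with bounds (1, 8): VIOLATION
Node 15 violates its bound: not (1 < 15 < 8).
Result: Not a valid BST


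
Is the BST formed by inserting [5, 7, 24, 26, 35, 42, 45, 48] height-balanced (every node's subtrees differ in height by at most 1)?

Tree (level-order array): [5, None, 7, None, 24, None, 26, None, 35, None, 42, None, 45, None, 48]
Definition: a tree is height-balanced if, at every node, |h(left) - h(right)| <= 1 (empty subtree has height -1).
Bottom-up per-node check:
  node 48: h_left=-1, h_right=-1, diff=0 [OK], height=0
  node 45: h_left=-1, h_right=0, diff=1 [OK], height=1
  node 42: h_left=-1, h_right=1, diff=2 [FAIL (|-1-1|=2 > 1)], height=2
  node 35: h_left=-1, h_right=2, diff=3 [FAIL (|-1-2|=3 > 1)], height=3
  node 26: h_left=-1, h_right=3, diff=4 [FAIL (|-1-3|=4 > 1)], height=4
  node 24: h_left=-1, h_right=4, diff=5 [FAIL (|-1-4|=5 > 1)], height=5
  node 7: h_left=-1, h_right=5, diff=6 [FAIL (|-1-5|=6 > 1)], height=6
  node 5: h_left=-1, h_right=6, diff=7 [FAIL (|-1-6|=7 > 1)], height=7
Node 42 violates the condition: |-1 - 1| = 2 > 1.
Result: Not balanced


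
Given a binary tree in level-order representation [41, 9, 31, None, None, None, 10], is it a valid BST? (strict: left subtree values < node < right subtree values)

Level-order array: [41, 9, 31, None, None, None, 10]
Validate using subtree bounds (lo, hi): at each node, require lo < value < hi,
then recurse left with hi=value and right with lo=value.
Preorder trace (stopping at first violation):
  at node 41 with bounds (-inf, +inf): OK
  at node 9 with bounds (-inf, 41): OK
  at node 31 with bounds (41, +inf): VIOLATION
Node 31 violates its bound: not (41 < 31 < +inf).
Result: Not a valid BST


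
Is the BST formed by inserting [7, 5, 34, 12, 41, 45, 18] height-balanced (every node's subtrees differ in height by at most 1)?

Tree (level-order array): [7, 5, 34, None, None, 12, 41, None, 18, None, 45]
Definition: a tree is height-balanced if, at every node, |h(left) - h(right)| <= 1 (empty subtree has height -1).
Bottom-up per-node check:
  node 5: h_left=-1, h_right=-1, diff=0 [OK], height=0
  node 18: h_left=-1, h_right=-1, diff=0 [OK], height=0
  node 12: h_left=-1, h_right=0, diff=1 [OK], height=1
  node 45: h_left=-1, h_right=-1, diff=0 [OK], height=0
  node 41: h_left=-1, h_right=0, diff=1 [OK], height=1
  node 34: h_left=1, h_right=1, diff=0 [OK], height=2
  node 7: h_left=0, h_right=2, diff=2 [FAIL (|0-2|=2 > 1)], height=3
Node 7 violates the condition: |0 - 2| = 2 > 1.
Result: Not balanced


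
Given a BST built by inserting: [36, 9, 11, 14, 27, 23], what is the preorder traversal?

Tree insertion order: [36, 9, 11, 14, 27, 23]
Tree (level-order array): [36, 9, None, None, 11, None, 14, None, 27, 23]
Preorder traversal: [36, 9, 11, 14, 27, 23]


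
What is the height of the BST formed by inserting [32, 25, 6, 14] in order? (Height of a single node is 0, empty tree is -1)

Insertion order: [32, 25, 6, 14]
Tree (level-order array): [32, 25, None, 6, None, None, 14]
Compute height bottom-up (empty subtree = -1):
  height(14) = 1 + max(-1, -1) = 0
  height(6) = 1 + max(-1, 0) = 1
  height(25) = 1 + max(1, -1) = 2
  height(32) = 1 + max(2, -1) = 3
Height = 3


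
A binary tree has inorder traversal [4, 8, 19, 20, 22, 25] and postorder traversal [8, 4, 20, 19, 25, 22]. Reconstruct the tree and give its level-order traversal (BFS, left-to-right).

Inorder:   [4, 8, 19, 20, 22, 25]
Postorder: [8, 4, 20, 19, 25, 22]
Algorithm: postorder visits root last, so walk postorder right-to-left;
each value is the root of the current inorder slice — split it at that
value, recurse on the right subtree first, then the left.
Recursive splits:
  root=22; inorder splits into left=[4, 8, 19, 20], right=[25]
  root=25; inorder splits into left=[], right=[]
  root=19; inorder splits into left=[4, 8], right=[20]
  root=20; inorder splits into left=[], right=[]
  root=4; inorder splits into left=[], right=[8]
  root=8; inorder splits into left=[], right=[]
Reconstructed level-order: [22, 19, 25, 4, 20, 8]


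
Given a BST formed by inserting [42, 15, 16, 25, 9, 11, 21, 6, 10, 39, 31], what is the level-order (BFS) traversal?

Tree insertion order: [42, 15, 16, 25, 9, 11, 21, 6, 10, 39, 31]
Tree (level-order array): [42, 15, None, 9, 16, 6, 11, None, 25, None, None, 10, None, 21, 39, None, None, None, None, 31]
BFS from the root, enqueuing left then right child of each popped node:
  queue [42] -> pop 42, enqueue [15], visited so far: [42]
  queue [15] -> pop 15, enqueue [9, 16], visited so far: [42, 15]
  queue [9, 16] -> pop 9, enqueue [6, 11], visited so far: [42, 15, 9]
  queue [16, 6, 11] -> pop 16, enqueue [25], visited so far: [42, 15, 9, 16]
  queue [6, 11, 25] -> pop 6, enqueue [none], visited so far: [42, 15, 9, 16, 6]
  queue [11, 25] -> pop 11, enqueue [10], visited so far: [42, 15, 9, 16, 6, 11]
  queue [25, 10] -> pop 25, enqueue [21, 39], visited so far: [42, 15, 9, 16, 6, 11, 25]
  queue [10, 21, 39] -> pop 10, enqueue [none], visited so far: [42, 15, 9, 16, 6, 11, 25, 10]
  queue [21, 39] -> pop 21, enqueue [none], visited so far: [42, 15, 9, 16, 6, 11, 25, 10, 21]
  queue [39] -> pop 39, enqueue [31], visited so far: [42, 15, 9, 16, 6, 11, 25, 10, 21, 39]
  queue [31] -> pop 31, enqueue [none], visited so far: [42, 15, 9, 16, 6, 11, 25, 10, 21, 39, 31]
Result: [42, 15, 9, 16, 6, 11, 25, 10, 21, 39, 31]


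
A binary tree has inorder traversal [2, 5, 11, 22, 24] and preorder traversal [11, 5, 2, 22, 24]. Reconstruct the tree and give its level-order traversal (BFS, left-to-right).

Inorder:  [2, 5, 11, 22, 24]
Preorder: [11, 5, 2, 22, 24]
Algorithm: preorder visits root first, so consume preorder in order;
for each root, split the current inorder slice at that value into
left-subtree inorder and right-subtree inorder, then recurse.
Recursive splits:
  root=11; inorder splits into left=[2, 5], right=[22, 24]
  root=5; inorder splits into left=[2], right=[]
  root=2; inorder splits into left=[], right=[]
  root=22; inorder splits into left=[], right=[24]
  root=24; inorder splits into left=[], right=[]
Reconstructed level-order: [11, 5, 22, 2, 24]


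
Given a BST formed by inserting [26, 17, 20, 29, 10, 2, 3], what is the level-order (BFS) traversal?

Tree insertion order: [26, 17, 20, 29, 10, 2, 3]
Tree (level-order array): [26, 17, 29, 10, 20, None, None, 2, None, None, None, None, 3]
BFS from the root, enqueuing left then right child of each popped node:
  queue [26] -> pop 26, enqueue [17, 29], visited so far: [26]
  queue [17, 29] -> pop 17, enqueue [10, 20], visited so far: [26, 17]
  queue [29, 10, 20] -> pop 29, enqueue [none], visited so far: [26, 17, 29]
  queue [10, 20] -> pop 10, enqueue [2], visited so far: [26, 17, 29, 10]
  queue [20, 2] -> pop 20, enqueue [none], visited so far: [26, 17, 29, 10, 20]
  queue [2] -> pop 2, enqueue [3], visited so far: [26, 17, 29, 10, 20, 2]
  queue [3] -> pop 3, enqueue [none], visited so far: [26, 17, 29, 10, 20, 2, 3]
Result: [26, 17, 29, 10, 20, 2, 3]


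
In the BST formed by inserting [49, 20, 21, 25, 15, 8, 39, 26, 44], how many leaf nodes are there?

Tree built from: [49, 20, 21, 25, 15, 8, 39, 26, 44]
Tree (level-order array): [49, 20, None, 15, 21, 8, None, None, 25, None, None, None, 39, 26, 44]
Rule: A leaf has 0 children.
Per-node child counts:
  node 49: 1 child(ren)
  node 20: 2 child(ren)
  node 15: 1 child(ren)
  node 8: 0 child(ren)
  node 21: 1 child(ren)
  node 25: 1 child(ren)
  node 39: 2 child(ren)
  node 26: 0 child(ren)
  node 44: 0 child(ren)
Matching nodes: [8, 26, 44]
Count of leaf nodes: 3


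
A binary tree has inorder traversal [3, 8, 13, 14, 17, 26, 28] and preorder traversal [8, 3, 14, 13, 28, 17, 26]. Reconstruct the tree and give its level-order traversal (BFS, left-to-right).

Inorder:  [3, 8, 13, 14, 17, 26, 28]
Preorder: [8, 3, 14, 13, 28, 17, 26]
Algorithm: preorder visits root first, so consume preorder in order;
for each root, split the current inorder slice at that value into
left-subtree inorder and right-subtree inorder, then recurse.
Recursive splits:
  root=8; inorder splits into left=[3], right=[13, 14, 17, 26, 28]
  root=3; inorder splits into left=[], right=[]
  root=14; inorder splits into left=[13], right=[17, 26, 28]
  root=13; inorder splits into left=[], right=[]
  root=28; inorder splits into left=[17, 26], right=[]
  root=17; inorder splits into left=[], right=[26]
  root=26; inorder splits into left=[], right=[]
Reconstructed level-order: [8, 3, 14, 13, 28, 17, 26]


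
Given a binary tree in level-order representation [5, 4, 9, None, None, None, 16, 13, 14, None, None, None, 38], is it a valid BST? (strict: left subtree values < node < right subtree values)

Level-order array: [5, 4, 9, None, None, None, 16, 13, 14, None, None, None, 38]
Validate using subtree bounds (lo, hi): at each node, require lo < value < hi,
then recurse left with hi=value and right with lo=value.
Preorder trace (stopping at first violation):
  at node 5 with bounds (-inf, +inf): OK
  at node 4 with bounds (-inf, 5): OK
  at node 9 with bounds (5, +inf): OK
  at node 16 with bounds (9, +inf): OK
  at node 13 with bounds (9, 16): OK
  at node 14 with bounds (16, +inf): VIOLATION
Node 14 violates its bound: not (16 < 14 < +inf).
Result: Not a valid BST


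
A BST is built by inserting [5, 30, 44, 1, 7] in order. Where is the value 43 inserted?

Starting tree (level order): [5, 1, 30, None, None, 7, 44]
Insertion path: 5 -> 30 -> 44
Result: insert 43 as left child of 44
Final tree (level order): [5, 1, 30, None, None, 7, 44, None, None, 43]


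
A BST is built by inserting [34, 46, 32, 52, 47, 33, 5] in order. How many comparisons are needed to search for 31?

Search path for 31: 34 -> 32 -> 5
Found: False
Comparisons: 3


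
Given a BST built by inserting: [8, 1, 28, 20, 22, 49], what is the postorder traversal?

Tree insertion order: [8, 1, 28, 20, 22, 49]
Tree (level-order array): [8, 1, 28, None, None, 20, 49, None, 22]
Postorder traversal: [1, 22, 20, 49, 28, 8]


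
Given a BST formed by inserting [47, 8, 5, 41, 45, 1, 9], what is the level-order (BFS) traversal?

Tree insertion order: [47, 8, 5, 41, 45, 1, 9]
Tree (level-order array): [47, 8, None, 5, 41, 1, None, 9, 45]
BFS from the root, enqueuing left then right child of each popped node:
  queue [47] -> pop 47, enqueue [8], visited so far: [47]
  queue [8] -> pop 8, enqueue [5, 41], visited so far: [47, 8]
  queue [5, 41] -> pop 5, enqueue [1], visited so far: [47, 8, 5]
  queue [41, 1] -> pop 41, enqueue [9, 45], visited so far: [47, 8, 5, 41]
  queue [1, 9, 45] -> pop 1, enqueue [none], visited so far: [47, 8, 5, 41, 1]
  queue [9, 45] -> pop 9, enqueue [none], visited so far: [47, 8, 5, 41, 1, 9]
  queue [45] -> pop 45, enqueue [none], visited so far: [47, 8, 5, 41, 1, 9, 45]
Result: [47, 8, 5, 41, 1, 9, 45]


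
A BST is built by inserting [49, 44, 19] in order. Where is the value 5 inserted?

Starting tree (level order): [49, 44, None, 19]
Insertion path: 49 -> 44 -> 19
Result: insert 5 as left child of 19
Final tree (level order): [49, 44, None, 19, None, 5]


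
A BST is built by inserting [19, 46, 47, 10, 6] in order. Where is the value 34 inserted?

Starting tree (level order): [19, 10, 46, 6, None, None, 47]
Insertion path: 19 -> 46
Result: insert 34 as left child of 46
Final tree (level order): [19, 10, 46, 6, None, 34, 47]


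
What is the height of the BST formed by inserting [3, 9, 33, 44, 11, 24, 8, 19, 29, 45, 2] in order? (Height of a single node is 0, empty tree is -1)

Insertion order: [3, 9, 33, 44, 11, 24, 8, 19, 29, 45, 2]
Tree (level-order array): [3, 2, 9, None, None, 8, 33, None, None, 11, 44, None, 24, None, 45, 19, 29]
Compute height bottom-up (empty subtree = -1):
  height(2) = 1 + max(-1, -1) = 0
  height(8) = 1 + max(-1, -1) = 0
  height(19) = 1 + max(-1, -1) = 0
  height(29) = 1 + max(-1, -1) = 0
  height(24) = 1 + max(0, 0) = 1
  height(11) = 1 + max(-1, 1) = 2
  height(45) = 1 + max(-1, -1) = 0
  height(44) = 1 + max(-1, 0) = 1
  height(33) = 1 + max(2, 1) = 3
  height(9) = 1 + max(0, 3) = 4
  height(3) = 1 + max(0, 4) = 5
Height = 5


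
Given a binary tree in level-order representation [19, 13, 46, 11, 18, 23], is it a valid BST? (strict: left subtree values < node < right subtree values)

Level-order array: [19, 13, 46, 11, 18, 23]
Validate using subtree bounds (lo, hi): at each node, require lo < value < hi,
then recurse left with hi=value and right with lo=value.
Preorder trace (stopping at first violation):
  at node 19 with bounds (-inf, +inf): OK
  at node 13 with bounds (-inf, 19): OK
  at node 11 with bounds (-inf, 13): OK
  at node 18 with bounds (13, 19): OK
  at node 46 with bounds (19, +inf): OK
  at node 23 with bounds (19, 46): OK
No violation found at any node.
Result: Valid BST


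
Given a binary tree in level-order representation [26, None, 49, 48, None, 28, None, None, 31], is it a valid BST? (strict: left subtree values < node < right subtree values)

Level-order array: [26, None, 49, 48, None, 28, None, None, 31]
Validate using subtree bounds (lo, hi): at each node, require lo < value < hi,
then recurse left with hi=value and right with lo=value.
Preorder trace (stopping at first violation):
  at node 26 with bounds (-inf, +inf): OK
  at node 49 with bounds (26, +inf): OK
  at node 48 with bounds (26, 49): OK
  at node 28 with bounds (26, 48): OK
  at node 31 with bounds (28, 48): OK
No violation found at any node.
Result: Valid BST


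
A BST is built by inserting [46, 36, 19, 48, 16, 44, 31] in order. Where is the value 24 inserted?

Starting tree (level order): [46, 36, 48, 19, 44, None, None, 16, 31]
Insertion path: 46 -> 36 -> 19 -> 31
Result: insert 24 as left child of 31
Final tree (level order): [46, 36, 48, 19, 44, None, None, 16, 31, None, None, None, None, 24]


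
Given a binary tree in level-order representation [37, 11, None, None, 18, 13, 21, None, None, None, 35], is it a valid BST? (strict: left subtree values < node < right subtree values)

Level-order array: [37, 11, None, None, 18, 13, 21, None, None, None, 35]
Validate using subtree bounds (lo, hi): at each node, require lo < value < hi,
then recurse left with hi=value and right with lo=value.
Preorder trace (stopping at first violation):
  at node 37 with bounds (-inf, +inf): OK
  at node 11 with bounds (-inf, 37): OK
  at node 18 with bounds (11, 37): OK
  at node 13 with bounds (11, 18): OK
  at node 21 with bounds (18, 37): OK
  at node 35 with bounds (21, 37): OK
No violation found at any node.
Result: Valid BST


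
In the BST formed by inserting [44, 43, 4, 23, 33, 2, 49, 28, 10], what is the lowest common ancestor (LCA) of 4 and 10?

Tree insertion order: [44, 43, 4, 23, 33, 2, 49, 28, 10]
Tree (level-order array): [44, 43, 49, 4, None, None, None, 2, 23, None, None, 10, 33, None, None, 28]
In a BST, the LCA of p=4, q=10 is the first node v on the
root-to-leaf path with p <= v <= q (go left if both < v, right if both > v).
Walk from root:
  at 44: both 4 and 10 < 44, go left
  at 43: both 4 and 10 < 43, go left
  at 4: 4 <= 4 <= 10, this is the LCA
LCA = 4


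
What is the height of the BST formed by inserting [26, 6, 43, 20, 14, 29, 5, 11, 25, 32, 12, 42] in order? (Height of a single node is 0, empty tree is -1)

Insertion order: [26, 6, 43, 20, 14, 29, 5, 11, 25, 32, 12, 42]
Tree (level-order array): [26, 6, 43, 5, 20, 29, None, None, None, 14, 25, None, 32, 11, None, None, None, None, 42, None, 12]
Compute height bottom-up (empty subtree = -1):
  height(5) = 1 + max(-1, -1) = 0
  height(12) = 1 + max(-1, -1) = 0
  height(11) = 1 + max(-1, 0) = 1
  height(14) = 1 + max(1, -1) = 2
  height(25) = 1 + max(-1, -1) = 0
  height(20) = 1 + max(2, 0) = 3
  height(6) = 1 + max(0, 3) = 4
  height(42) = 1 + max(-1, -1) = 0
  height(32) = 1 + max(-1, 0) = 1
  height(29) = 1 + max(-1, 1) = 2
  height(43) = 1 + max(2, -1) = 3
  height(26) = 1 + max(4, 3) = 5
Height = 5


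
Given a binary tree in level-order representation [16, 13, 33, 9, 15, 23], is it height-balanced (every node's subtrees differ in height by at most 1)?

Tree (level-order array): [16, 13, 33, 9, 15, 23]
Definition: a tree is height-balanced if, at every node, |h(left) - h(right)| <= 1 (empty subtree has height -1).
Bottom-up per-node check:
  node 9: h_left=-1, h_right=-1, diff=0 [OK], height=0
  node 15: h_left=-1, h_right=-1, diff=0 [OK], height=0
  node 13: h_left=0, h_right=0, diff=0 [OK], height=1
  node 23: h_left=-1, h_right=-1, diff=0 [OK], height=0
  node 33: h_left=0, h_right=-1, diff=1 [OK], height=1
  node 16: h_left=1, h_right=1, diff=0 [OK], height=2
All nodes satisfy the balance condition.
Result: Balanced


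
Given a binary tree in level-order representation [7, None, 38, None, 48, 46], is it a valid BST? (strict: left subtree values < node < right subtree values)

Level-order array: [7, None, 38, None, 48, 46]
Validate using subtree bounds (lo, hi): at each node, require lo < value < hi,
then recurse left with hi=value and right with lo=value.
Preorder trace (stopping at first violation):
  at node 7 with bounds (-inf, +inf): OK
  at node 38 with bounds (7, +inf): OK
  at node 48 with bounds (38, +inf): OK
  at node 46 with bounds (38, 48): OK
No violation found at any node.
Result: Valid BST


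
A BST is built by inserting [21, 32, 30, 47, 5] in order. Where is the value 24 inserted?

Starting tree (level order): [21, 5, 32, None, None, 30, 47]
Insertion path: 21 -> 32 -> 30
Result: insert 24 as left child of 30
Final tree (level order): [21, 5, 32, None, None, 30, 47, 24]


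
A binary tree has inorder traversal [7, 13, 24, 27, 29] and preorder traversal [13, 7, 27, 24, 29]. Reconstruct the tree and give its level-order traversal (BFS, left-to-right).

Inorder:  [7, 13, 24, 27, 29]
Preorder: [13, 7, 27, 24, 29]
Algorithm: preorder visits root first, so consume preorder in order;
for each root, split the current inorder slice at that value into
left-subtree inorder and right-subtree inorder, then recurse.
Recursive splits:
  root=13; inorder splits into left=[7], right=[24, 27, 29]
  root=7; inorder splits into left=[], right=[]
  root=27; inorder splits into left=[24], right=[29]
  root=24; inorder splits into left=[], right=[]
  root=29; inorder splits into left=[], right=[]
Reconstructed level-order: [13, 7, 27, 24, 29]
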